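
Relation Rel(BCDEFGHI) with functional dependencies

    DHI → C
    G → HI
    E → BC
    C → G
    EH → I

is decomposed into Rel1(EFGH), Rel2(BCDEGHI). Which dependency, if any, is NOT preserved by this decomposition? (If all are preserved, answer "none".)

none

DHI → C lies within Rel2.
G → HI lies within Rel2.
E → BC lies within Rel2.
C → G lies within Rel2.
EH → I lies within Rel2.
Every dependency is enforceable on the fragments, so the decomposition is dependency-preserving.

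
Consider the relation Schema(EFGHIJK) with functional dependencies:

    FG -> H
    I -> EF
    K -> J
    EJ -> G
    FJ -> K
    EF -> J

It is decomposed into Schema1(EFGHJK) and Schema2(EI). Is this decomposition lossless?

No

Common attributes: Schema1 ∩ Schema2 = {E}.
No dependency enlarges {E}, so (E)⁺ = {E}.
The closure contains neither all of Schema1 = {EFGHJK} nor all of Schema2 = {EI}, so the common attributes are not a superkey of either fragment. The join is lossy.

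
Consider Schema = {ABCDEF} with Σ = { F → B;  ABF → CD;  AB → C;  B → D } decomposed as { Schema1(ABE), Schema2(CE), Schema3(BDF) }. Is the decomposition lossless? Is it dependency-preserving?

Lossless test (chase): Rows 1 and 3 agree on B; apply B→D and equate their D entries. No row becomes fully distinguished — the join is lossy.
Dependency preservation: the restricted closure of {ABF} across the fragments never reaches {CD}, so ABF → CD cannot be enforced without a join — not preserved.

lossy and not dependency-preserving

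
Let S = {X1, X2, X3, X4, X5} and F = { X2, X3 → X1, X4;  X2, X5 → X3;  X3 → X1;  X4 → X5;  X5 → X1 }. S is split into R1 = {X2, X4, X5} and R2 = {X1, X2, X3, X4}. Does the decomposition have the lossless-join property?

Yes

Common attributes: R1 ∩ R2 = {X2, X4}.
Closure of {X2, X4}: X4 → X5 applies, adding X5; X5 → X1 applies, adding X1; X2, X5 → X3 applies, adding X3. So (X2, X4)⁺ = {X1, X2, X3, X4, X5}.
This closure contains every attribute of R1, so R1 ∩ R2 → R1. The join is lossless.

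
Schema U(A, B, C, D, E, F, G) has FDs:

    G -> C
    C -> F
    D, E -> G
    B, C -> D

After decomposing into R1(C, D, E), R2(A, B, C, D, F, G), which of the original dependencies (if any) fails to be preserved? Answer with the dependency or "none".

D, E -> G

Check D, E → G: no single fragment contains all of {D, E, G}, and the restricted closure of {D, E} across the fragments never reaches {G}.
G → C is preserved.
C → F is preserved.
B, C → D is preserved.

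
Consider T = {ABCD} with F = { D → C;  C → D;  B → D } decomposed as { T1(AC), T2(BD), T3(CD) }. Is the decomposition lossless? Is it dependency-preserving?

lossy but dependency-preserving

Lossless test (chase): Rows 2 and 3 agree on D; apply D→C and equate their C entries. Rows 1 and 2 agree on C; apply C→D and equate their D entries. No row becomes fully distinguished — the join is lossy.
Dependency preservation: every FD's attributes lie within a single fragment, so each can be enforced locally — preserved.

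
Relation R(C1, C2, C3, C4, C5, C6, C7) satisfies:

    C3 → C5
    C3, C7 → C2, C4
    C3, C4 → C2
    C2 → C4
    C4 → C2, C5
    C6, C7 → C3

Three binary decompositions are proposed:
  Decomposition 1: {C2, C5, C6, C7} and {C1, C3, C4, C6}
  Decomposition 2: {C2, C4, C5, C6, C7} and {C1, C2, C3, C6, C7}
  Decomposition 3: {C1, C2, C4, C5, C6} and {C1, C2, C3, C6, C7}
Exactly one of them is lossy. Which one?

Decomposition 1: common = {C6}, closure = {C6} → lossy.
Decomposition 2: common = {C2, C6, C7}, closure = {C2, C3, C4, C5, C6, C7} → lossless.
Decomposition 3: common = {C1, C2, C6}, closure = {C1, C2, C4, C5, C6} → lossless.

Decomposition 1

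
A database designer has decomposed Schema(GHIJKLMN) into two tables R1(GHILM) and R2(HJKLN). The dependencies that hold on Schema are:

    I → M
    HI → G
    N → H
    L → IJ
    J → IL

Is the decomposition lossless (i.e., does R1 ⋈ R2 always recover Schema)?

Common attributes: R1 ∩ R2 = {HL}.
Closure of {HL}: L → IJ applies, adding IJ; I → M applies, adding M; HI → G applies, adding G. So (HL)⁺ = {GHIJLM}.
This closure contains every attribute of R1, so R1 ∩ R2 → R1. The join is lossless.

Yes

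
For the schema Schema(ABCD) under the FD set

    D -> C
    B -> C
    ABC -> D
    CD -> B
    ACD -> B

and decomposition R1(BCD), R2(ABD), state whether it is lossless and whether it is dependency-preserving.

lossless and dependency-preserving

Lossless test: (BD)⁺ = {BCD}, which contains all of one fragment — lossless.
Dependency preservation: ABC → D; ACD → B are not contained in any single fragment, but the restricted closure of each left-hand side across the fragments still reaches the right-hand side; the remaining FDs each lie inside some fragment. All dependencies are preserved.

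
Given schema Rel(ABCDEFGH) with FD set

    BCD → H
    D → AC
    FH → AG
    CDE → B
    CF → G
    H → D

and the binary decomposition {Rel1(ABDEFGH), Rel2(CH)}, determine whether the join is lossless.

Common attributes: Rel1 ∩ Rel2 = {H}.
Closure of {H}: H → D applies, adding D; D → AC applies, adding AC. So (H)⁺ = {ACDH}.
This closure contains every attribute of Rel2, so Rel1 ∩ Rel2 → Rel2. The join is lossless.

Yes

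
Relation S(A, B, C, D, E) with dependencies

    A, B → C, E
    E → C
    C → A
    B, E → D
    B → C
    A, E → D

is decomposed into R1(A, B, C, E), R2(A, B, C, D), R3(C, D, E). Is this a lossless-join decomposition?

Chase test. Columns are A, B, C, D, E; row i has aⱼ where attribute j ∈ Ri, else bᵢⱼ.
Initial tableau (one row per fragment):
  row 1: a1 a2 a3 b14 a5
  row 2: a1 a2 a3 a4 b25
  row 3: b31 b32 a3 a4 a5
Rows 1 and 2 agree on A, B; apply A, B→C, E and equate their C, E entries.
Rows 1 and 3 agree on C; apply C→A and equate their A entries.
Rows 1 and 2 agree on B, E; apply B, E→D and equate their D entries.
Row 1 is now all distinguished symbols — the join is lossless.

Yes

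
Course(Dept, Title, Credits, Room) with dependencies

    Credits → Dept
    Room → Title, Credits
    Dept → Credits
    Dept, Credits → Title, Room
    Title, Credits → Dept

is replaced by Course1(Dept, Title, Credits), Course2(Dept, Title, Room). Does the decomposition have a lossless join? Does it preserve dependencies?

lossless and dependency-preserving

Lossless test: (Dept, Title)⁺ = {Dept, Title, Credits, Room}, which contains all of one fragment — lossless.
Dependency preservation: Room → Title, Credits; Dept, Credits → Title, Room are not contained in any single fragment, but the restricted closure of each left-hand side across the fragments still reaches the right-hand side; the remaining FDs each lie inside some fragment. All dependencies are preserved.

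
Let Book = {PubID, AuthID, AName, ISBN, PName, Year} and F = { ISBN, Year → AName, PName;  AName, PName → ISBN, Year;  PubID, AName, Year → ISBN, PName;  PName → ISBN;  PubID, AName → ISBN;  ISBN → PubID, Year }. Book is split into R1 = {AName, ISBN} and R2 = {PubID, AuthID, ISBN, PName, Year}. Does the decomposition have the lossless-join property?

Yes

Common attributes: R1 ∩ R2 = {ISBN}.
Closure of {ISBN}: ISBN → PubID, Year applies, adding PubID, Year; ISBN, Year → AName, PName applies, adding AName, PName. So (ISBN)⁺ = {PubID, AName, ISBN, PName, Year}.
This closure contains every attribute of R1, so R1 ∩ R2 → R1. The join is lossless.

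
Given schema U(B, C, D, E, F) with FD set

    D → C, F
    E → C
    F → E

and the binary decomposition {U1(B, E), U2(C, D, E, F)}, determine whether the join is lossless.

No

Common attributes: U1 ∩ U2 = {E}.
Closure of {E}: E → C applies, adding C. So (E)⁺ = {C, E}.
The closure contains neither all of U1 = {B, E} nor all of U2 = {C, D, E, F}, so the common attributes are not a superkey of either fragment. The join is lossy.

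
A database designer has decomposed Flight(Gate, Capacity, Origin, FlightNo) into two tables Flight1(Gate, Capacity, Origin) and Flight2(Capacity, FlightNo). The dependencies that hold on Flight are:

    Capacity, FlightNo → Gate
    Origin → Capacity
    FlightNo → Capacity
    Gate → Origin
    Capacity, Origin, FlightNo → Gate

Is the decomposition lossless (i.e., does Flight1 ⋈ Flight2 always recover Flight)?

No

Common attributes: Flight1 ∩ Flight2 = {Capacity}.
No dependency enlarges {Capacity}, so (Capacity)⁺ = {Capacity}.
The closure contains neither all of Flight1 = {Gate, Capacity, Origin} nor all of Flight2 = {Capacity, FlightNo}, so the common attributes are not a superkey of either fragment. The join is lossy.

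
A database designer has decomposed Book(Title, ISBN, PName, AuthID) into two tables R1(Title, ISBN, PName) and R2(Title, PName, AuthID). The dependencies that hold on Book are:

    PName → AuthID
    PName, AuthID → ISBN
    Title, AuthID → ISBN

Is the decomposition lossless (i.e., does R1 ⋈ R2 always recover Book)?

Yes

Common attributes: R1 ∩ R2 = {Title, PName}.
Closure of {Title, PName}: PName → AuthID applies, adding AuthID; PName, AuthID → ISBN applies, adding ISBN. So (Title, PName)⁺ = {Title, ISBN, PName, AuthID}.
This closure contains every attribute of R1, so R1 ∩ R2 → R1. The join is lossless.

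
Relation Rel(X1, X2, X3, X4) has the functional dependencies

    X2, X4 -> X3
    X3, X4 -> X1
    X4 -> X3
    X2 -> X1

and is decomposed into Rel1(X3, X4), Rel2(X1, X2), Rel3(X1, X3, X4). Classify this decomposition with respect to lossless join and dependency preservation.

Lossless test (chase): Rows 1 and 3 agree on X3, X4; apply X3, X4→X1 and equate their X1 entries. No row becomes fully distinguished — the join is lossy.
Dependency preservation: X2, X4 → X3 is not contained in any single fragment, but the restricted closure of its left-hand side across the fragments still reaches the right-hand side; the remaining FDs each lie inside some fragment. All dependencies are preserved.

lossy but dependency-preserving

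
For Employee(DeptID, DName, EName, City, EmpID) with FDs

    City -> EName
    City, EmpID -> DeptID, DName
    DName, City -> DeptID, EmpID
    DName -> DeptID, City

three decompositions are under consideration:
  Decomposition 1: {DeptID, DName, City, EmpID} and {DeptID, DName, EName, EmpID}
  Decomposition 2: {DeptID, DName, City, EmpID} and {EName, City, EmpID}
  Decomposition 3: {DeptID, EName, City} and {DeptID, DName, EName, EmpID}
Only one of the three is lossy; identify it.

Decomposition 1: common = {DeptID, DName, EmpID}, closure = {DeptID, DName, EName, City, EmpID} → lossless.
Decomposition 2: common = {City, EmpID}, closure = {DeptID, DName, EName, City, EmpID} → lossless.
Decomposition 3: common = {DeptID, EName}, closure = {DeptID, EName} → lossy.

Decomposition 3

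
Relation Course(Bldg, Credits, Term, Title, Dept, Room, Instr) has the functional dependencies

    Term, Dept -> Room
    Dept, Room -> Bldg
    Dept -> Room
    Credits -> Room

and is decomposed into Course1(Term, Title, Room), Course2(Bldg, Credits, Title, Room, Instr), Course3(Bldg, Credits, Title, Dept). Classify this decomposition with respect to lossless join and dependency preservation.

Lossless test (chase): Rows 2 and 3 agree on Credits; apply Credits→Room and equate their Room entries. No row becomes fully distinguished — the join is lossy.
Dependency preservation: the restricted closure of {Term, Dept} across the fragments never reaches {Room}, so Term, Dept → Room cannot be enforced without a join — not preserved.

lossy and not dependency-preserving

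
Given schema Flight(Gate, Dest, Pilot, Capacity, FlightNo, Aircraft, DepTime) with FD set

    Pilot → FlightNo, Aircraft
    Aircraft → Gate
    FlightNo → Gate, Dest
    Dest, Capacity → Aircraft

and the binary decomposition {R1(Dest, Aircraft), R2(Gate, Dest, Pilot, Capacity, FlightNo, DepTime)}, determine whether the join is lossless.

No

Common attributes: R1 ∩ R2 = {Dest}.
No dependency enlarges {Dest}, so (Dest)⁺ = {Dest}.
The closure contains neither all of R1 = {Dest, Aircraft} nor all of R2 = {Gate, Dest, Pilot, Capacity, FlightNo, DepTime}, so the common attributes are not a superkey of either fragment. The join is lossy.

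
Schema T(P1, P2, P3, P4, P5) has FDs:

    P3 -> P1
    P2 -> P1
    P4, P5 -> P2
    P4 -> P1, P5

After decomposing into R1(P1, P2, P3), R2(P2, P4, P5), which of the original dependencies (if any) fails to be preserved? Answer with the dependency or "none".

none

P3 → P1 lies within R1.
P2 → P1 lies within R1.
P4, P5 → P2 lies within R2.
P4 → P1, P5: restricted closure across fragments reaches P1, P5.
Every dependency is enforceable on the fragments, so the decomposition is dependency-preserving.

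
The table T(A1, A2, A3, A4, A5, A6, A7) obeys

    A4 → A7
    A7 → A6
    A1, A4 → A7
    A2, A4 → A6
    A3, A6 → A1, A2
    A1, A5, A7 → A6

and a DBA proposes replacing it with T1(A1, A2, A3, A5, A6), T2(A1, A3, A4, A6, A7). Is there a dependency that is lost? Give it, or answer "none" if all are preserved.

A4 → A7 lies within T2.
A7 → A6 lies within T2.
A1, A4 → A7 lies within T2.
A2, A4 → A6: restricted closure across fragments reaches A6.
A3, A6 → A1, A2 lies within T1.
A1, A5, A7 → A6: restricted closure across fragments reaches A6.
Every dependency is enforceable on the fragments, so the decomposition is dependency-preserving.

none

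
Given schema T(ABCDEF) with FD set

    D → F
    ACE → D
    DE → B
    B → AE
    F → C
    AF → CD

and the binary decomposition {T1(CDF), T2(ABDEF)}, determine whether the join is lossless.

Common attributes: T1 ∩ T2 = {DF}.
Closure of {DF}: F → C applies, adding C. So (DF)⁺ = {CDF}.
This closure contains every attribute of T1, so T1 ∩ T2 → T1. The join is lossless.

Yes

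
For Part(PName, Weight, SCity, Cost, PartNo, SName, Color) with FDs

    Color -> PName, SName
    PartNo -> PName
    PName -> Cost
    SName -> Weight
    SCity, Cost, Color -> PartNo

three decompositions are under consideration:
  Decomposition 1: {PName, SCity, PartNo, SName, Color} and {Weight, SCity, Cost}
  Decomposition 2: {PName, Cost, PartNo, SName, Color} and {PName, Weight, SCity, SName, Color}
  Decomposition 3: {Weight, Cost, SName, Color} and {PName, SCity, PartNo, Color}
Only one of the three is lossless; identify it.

Decomposition 3

Decomposition 1: common = {SCity}, closure = {SCity} → lossy.
Decomposition 2: common = {PName, SName, Color}, closure = {PName, Weight, Cost, SName, Color} → lossy.
Decomposition 3: common = {Color}, closure = {PName, Weight, Cost, SName, Color} → lossless.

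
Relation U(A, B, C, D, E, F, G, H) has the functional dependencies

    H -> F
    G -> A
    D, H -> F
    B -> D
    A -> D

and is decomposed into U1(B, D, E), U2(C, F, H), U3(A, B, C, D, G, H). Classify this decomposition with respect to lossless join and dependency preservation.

Lossless test (chase): Rows 2 and 3 agree on H; apply H→F and equate their F entries. No row becomes fully distinguished — the join is lossy.
Dependency preservation: D, H → F is not contained in any single fragment, but the restricted closure of its left-hand side across the fragments still reaches the right-hand side; the remaining FDs each lie inside some fragment. All dependencies are preserved.

lossy but dependency-preserving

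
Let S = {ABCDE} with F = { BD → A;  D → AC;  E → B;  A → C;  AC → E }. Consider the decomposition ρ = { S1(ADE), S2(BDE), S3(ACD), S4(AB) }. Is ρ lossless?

Chase test. Columns are ABCDE; row i has aⱼ where attribute j ∈ Si, else bᵢⱼ.
Initial tableau (one row per fragment):
  row 1: a1 b12 b13 a4 a5
  row 2: b21 a2 b23 a4 a5
  row 3: a1 b32 a3 a4 b35
  row 4: a1 a2 b43 b44 b45
Rows 1 and 2 agree on D; apply D→AC and equate their AC entries.
Rows 1 and 3 agree on D; apply D→AC and equate their AC entries.
Rows 1 and 2 agree on E; apply E→B and equate their B entries.
Rows 1 and 4 agree on A; apply A→C and equate their C entries.
Rows 1 and 3 agree on AC; apply AC→E and equate their E entries.
Rows 1 and 4 agree on AC; apply AC→E and equate their E entries.
Rows 1 and 3 agree on E; apply E→B and equate their B entries.
Row 1 is now all distinguished symbols — the join is lossless.

Yes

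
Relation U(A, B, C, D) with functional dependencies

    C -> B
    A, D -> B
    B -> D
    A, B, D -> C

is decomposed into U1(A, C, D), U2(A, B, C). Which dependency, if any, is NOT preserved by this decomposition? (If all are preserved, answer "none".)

B -> D

Check B → D: no single fragment contains all of {B, D}, and the restricted closure of {B} across the fragments never reaches {D}.
C → B is preserved.
A, D → B is preserved.
A, B, D → C is preserved.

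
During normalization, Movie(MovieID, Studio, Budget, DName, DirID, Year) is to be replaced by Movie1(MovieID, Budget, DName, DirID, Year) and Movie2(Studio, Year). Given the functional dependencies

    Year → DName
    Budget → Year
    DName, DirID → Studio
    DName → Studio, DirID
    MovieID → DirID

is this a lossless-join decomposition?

Common attributes: Movie1 ∩ Movie2 = {Year}.
Closure of {Year}: Year → DName applies, adding DName; DName → Studio, DirID applies, adding Studio, DirID. So (Year)⁺ = {Studio, DName, DirID, Year}.
This closure contains every attribute of Movie2, so Movie1 ∩ Movie2 → Movie2. The join is lossless.

Yes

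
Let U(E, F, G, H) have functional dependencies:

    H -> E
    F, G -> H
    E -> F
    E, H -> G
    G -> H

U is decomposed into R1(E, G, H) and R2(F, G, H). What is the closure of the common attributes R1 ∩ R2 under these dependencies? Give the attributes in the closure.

E, F, G, H

R1 ∩ R2 = {G, H}.
H → E applies, adding E
E → F applies, adding F
Closure: {E, F, G, H}.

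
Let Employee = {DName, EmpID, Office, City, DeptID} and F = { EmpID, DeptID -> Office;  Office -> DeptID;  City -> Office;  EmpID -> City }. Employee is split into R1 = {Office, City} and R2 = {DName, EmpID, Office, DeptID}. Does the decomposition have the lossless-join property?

No

Common attributes: R1 ∩ R2 = {Office}.
Closure of {Office}: Office → DeptID applies, adding DeptID. So (Office)⁺ = {Office, DeptID}.
The closure contains neither all of R1 = {Office, City} nor all of R2 = {DName, EmpID, Office, DeptID}, so the common attributes are not a superkey of either fragment. The join is lossy.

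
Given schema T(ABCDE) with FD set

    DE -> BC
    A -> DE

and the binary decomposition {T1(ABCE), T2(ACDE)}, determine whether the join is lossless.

Common attributes: T1 ∩ T2 = {ACE}.
Closure of {ACE}: A → DE applies, adding D; DE → BC applies, adding B. So (ACE)⁺ = {ABCDE}.
This closure contains every attribute of T1, so T1 ∩ T2 → T1. The join is lossless.

Yes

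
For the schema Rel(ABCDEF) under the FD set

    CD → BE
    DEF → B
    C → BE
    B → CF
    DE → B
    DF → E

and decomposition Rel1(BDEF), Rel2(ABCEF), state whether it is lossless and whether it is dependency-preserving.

Lossless test: (BEF)⁺ = {BCEF}, which is a superkey of neither fragment — lossy.
Dependency preservation: CD → BE is not contained in any single fragment, but the restricted closure of its left-hand side across the fragments still reaches the right-hand side; the remaining FDs each lie inside some fragment. All dependencies are preserved.

lossy but dependency-preserving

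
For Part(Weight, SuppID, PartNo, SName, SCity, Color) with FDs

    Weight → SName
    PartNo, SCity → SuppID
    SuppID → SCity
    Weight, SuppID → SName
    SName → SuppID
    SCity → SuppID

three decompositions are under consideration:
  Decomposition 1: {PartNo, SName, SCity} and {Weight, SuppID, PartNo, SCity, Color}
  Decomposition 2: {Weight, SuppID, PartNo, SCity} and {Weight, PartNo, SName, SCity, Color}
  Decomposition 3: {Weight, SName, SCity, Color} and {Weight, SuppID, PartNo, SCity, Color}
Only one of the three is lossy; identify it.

Decomposition 1: common = {PartNo, SCity}, closure = {SuppID, PartNo, SCity} → lossy.
Decomposition 2: common = {Weight, PartNo, SCity}, closure = {Weight, SuppID, PartNo, SName, SCity} → lossless.
Decomposition 3: common = {Weight, SCity, Color}, closure = {Weight, SuppID, SName, SCity, Color} → lossless.

Decomposition 1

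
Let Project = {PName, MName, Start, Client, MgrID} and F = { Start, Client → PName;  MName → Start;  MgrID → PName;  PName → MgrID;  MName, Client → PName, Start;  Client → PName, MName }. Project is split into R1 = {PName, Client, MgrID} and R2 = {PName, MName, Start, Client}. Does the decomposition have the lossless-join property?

Common attributes: R1 ∩ R2 = {PName, Client}.
Closure of {PName, Client}: PName → MgrID applies, adding MgrID; Client → PName, MName applies, adding MName; MName → Start applies, adding Start. So (PName, Client)⁺ = {PName, MName, Start, Client, MgrID}.
This closure contains every attribute of R1, so R1 ∩ R2 → R1. The join is lossless.

Yes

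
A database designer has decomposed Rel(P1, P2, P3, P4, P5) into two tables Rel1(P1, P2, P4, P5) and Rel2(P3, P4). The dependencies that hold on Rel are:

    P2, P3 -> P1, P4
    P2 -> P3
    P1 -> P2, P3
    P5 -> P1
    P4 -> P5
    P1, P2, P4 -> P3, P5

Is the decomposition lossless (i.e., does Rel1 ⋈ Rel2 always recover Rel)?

Common attributes: Rel1 ∩ Rel2 = {P4}.
Closure of {P4}: P4 → P5 applies, adding P5; P5 → P1 applies, adding P1; P1 → P2, P3 applies, adding P2, P3. So (P4)⁺ = {P1, P2, P3, P4, P5}.
This closure contains every attribute of Rel1, so Rel1 ∩ Rel2 → Rel1. The join is lossless.

Yes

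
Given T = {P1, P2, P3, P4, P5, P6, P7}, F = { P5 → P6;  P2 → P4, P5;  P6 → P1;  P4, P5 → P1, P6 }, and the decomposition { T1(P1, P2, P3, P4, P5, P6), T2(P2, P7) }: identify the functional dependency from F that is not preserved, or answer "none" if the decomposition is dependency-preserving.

P5 → P6 lies within T1.
P2 → P4, P5 lies within T1.
P6 → P1 lies within T1.
P4, P5 → P1, P6 lies within T1.
Every dependency is enforceable on the fragments, so the decomposition is dependency-preserving.

none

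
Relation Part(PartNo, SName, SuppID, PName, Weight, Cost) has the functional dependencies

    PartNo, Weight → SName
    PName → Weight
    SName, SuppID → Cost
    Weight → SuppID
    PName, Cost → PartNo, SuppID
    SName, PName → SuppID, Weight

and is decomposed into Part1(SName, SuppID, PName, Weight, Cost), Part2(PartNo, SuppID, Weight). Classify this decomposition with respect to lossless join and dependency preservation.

Lossless test: (SuppID, Weight)⁺ = {SuppID, Weight}, which is a superkey of neither fragment — lossy.
Dependency preservation: the restricted closure of {PartNo, Weight} across the fragments never reaches {SName}, so PartNo, Weight → SName cannot be enforced without a join — not preserved.

lossy and not dependency-preserving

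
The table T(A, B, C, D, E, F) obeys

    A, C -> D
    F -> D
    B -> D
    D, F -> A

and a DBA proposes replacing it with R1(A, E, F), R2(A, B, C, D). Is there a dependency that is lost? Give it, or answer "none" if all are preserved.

Check F → D: no single fragment contains all of {D, F}, and the restricted closure of {F} across the fragments never reaches {D}.
A, C → D is preserved.
B → D is preserved.
D, F → A is preserved.

F -> D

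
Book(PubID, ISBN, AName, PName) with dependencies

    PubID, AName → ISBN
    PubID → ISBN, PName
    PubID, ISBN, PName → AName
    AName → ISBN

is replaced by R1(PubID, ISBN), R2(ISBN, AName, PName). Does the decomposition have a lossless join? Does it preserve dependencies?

Lossless test: (ISBN)⁺ = {ISBN}, which is a superkey of neither fragment — lossy.
Dependency preservation: the restricted closure of {PubID} across the fragments never reaches {ISBN, PName}, so PubID → ISBN, PName cannot be enforced without a join — not preserved.

lossy and not dependency-preserving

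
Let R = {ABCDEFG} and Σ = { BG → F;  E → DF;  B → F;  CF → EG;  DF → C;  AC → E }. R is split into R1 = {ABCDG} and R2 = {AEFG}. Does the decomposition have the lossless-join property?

No

Common attributes: R1 ∩ R2 = {AG}.
No dependency enlarges {AG}, so (AG)⁺ = {AG}.
The closure contains neither all of R1 = {ABCDG} nor all of R2 = {AEFG}, so the common attributes are not a superkey of either fragment. The join is lossy.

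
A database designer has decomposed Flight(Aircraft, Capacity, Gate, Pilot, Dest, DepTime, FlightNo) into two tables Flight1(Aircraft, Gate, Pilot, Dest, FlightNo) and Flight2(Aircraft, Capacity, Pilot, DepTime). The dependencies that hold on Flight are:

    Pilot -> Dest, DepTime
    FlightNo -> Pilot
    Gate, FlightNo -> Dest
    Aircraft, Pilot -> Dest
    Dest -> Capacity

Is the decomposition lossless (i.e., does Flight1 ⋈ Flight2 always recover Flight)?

Yes

Common attributes: Flight1 ∩ Flight2 = {Aircraft, Pilot}.
Closure of {Aircraft, Pilot}: Pilot → Dest, DepTime applies, adding Dest, DepTime; Dest → Capacity applies, adding Capacity. So (Aircraft, Pilot)⁺ = {Aircraft, Capacity, Pilot, Dest, DepTime}.
This closure contains every attribute of Flight2, so Flight1 ∩ Flight2 → Flight2. The join is lossless.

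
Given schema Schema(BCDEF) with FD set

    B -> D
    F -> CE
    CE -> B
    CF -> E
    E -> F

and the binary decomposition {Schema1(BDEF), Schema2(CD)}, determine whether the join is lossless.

No

Common attributes: Schema1 ∩ Schema2 = {D}.
No dependency enlarges {D}, so (D)⁺ = {D}.
The closure contains neither all of Schema1 = {BDEF} nor all of Schema2 = {CD}, so the common attributes are not a superkey of either fragment. The join is lossy.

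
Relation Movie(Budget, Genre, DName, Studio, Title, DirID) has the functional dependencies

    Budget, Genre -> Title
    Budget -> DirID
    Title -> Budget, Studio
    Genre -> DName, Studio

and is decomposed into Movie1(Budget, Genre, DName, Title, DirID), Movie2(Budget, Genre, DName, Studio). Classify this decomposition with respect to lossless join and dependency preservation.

lossless but not dependency-preserving

Lossless test: (Budget, Genre, DName)⁺ = {Budget, Genre, DName, Studio, Title, DirID}, which contains all of one fragment — lossless.
Dependency preservation: the restricted closure of {Title} across the fragments never reaches {Budget, Studio}, so Title → Budget, Studio cannot be enforced without a join — not preserved.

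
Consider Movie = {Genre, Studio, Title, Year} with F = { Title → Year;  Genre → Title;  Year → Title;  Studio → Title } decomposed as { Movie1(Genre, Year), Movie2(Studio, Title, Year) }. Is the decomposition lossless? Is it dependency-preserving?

lossy but dependency-preserving

Lossless test: (Year)⁺ = {Title, Year}, which is a superkey of neither fragment — lossy.
Dependency preservation: Genre → Title is not contained in any single fragment, but the restricted closure of its left-hand side across the fragments still reaches the right-hand side; the remaining FDs each lie inside some fragment. All dependencies are preserved.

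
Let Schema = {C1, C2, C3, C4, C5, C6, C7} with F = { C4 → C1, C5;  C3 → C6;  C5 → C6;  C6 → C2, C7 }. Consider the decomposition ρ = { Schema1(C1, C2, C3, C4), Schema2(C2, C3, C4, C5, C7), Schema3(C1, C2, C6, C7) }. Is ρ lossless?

Chase test. Columns are C1, C2, C3, C4, C5, C6, C7; row i has aⱼ where attribute j ∈ Schemai, else bᵢⱼ.
Initial tableau (one row per fragment):
  row 1: a1 a2 a3 a4 b15 b16 b17
  row 2: b21 a2 a3 a4 a5 b26 a7
  row 3: a1 a2 b33 b34 b35 a6 a7
Rows 1 and 2 agree on C4; apply C4→C1, C5 and equate their C1, C5 entries.
Rows 1 and 2 agree on C3; apply C3→C6 and equate their C6 entries.
Rows 1 and 2 agree on C6; apply C6→C2, C7 and equate their C2, C7 entries.
No row becomes fully distinguished — the join is lossy.

No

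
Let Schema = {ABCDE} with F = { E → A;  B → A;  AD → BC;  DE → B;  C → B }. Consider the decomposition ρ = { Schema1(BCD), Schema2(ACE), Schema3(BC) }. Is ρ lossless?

No

Chase test. Columns are ABCDE; row i has aⱼ where attribute j ∈ Schemai, else bᵢⱼ.
Initial tableau (one row per fragment):
  row 1: b11 a2 a3 a4 b15
  row 2: a1 b22 a3 b24 a5
  row 3: b31 a2 a3 b34 b35
Rows 1 and 3 agree on B; apply B→A and equate their A entries.
Rows 1 and 2 agree on C; apply C→B and equate their B entries.
Rows 1 and 2 agree on B; apply B→A and equate their A entries.
No row becomes fully distinguished — the join is lossy.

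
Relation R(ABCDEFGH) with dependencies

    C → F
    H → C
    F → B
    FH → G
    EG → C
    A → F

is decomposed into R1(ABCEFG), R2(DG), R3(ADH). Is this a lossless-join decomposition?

Chase test. Columns are ABCDEFGH; row i has aⱼ where attribute j ∈ Ri, else bᵢⱼ.
Initial tableau (one row per fragment):
  row 1: a1 a2 a3 b14 a5 a6 a7 b18
  row 2: b21 b22 b23 a4 b25 b26 a7 b28
  row 3: a1 b32 b33 a4 b35 b36 b37 a8
Rows 1 and 3 agree on A; apply A→F and equate their F entries.
Rows 1 and 3 agree on F; apply F→B and equate their B entries.
No row becomes fully distinguished — the join is lossy.

No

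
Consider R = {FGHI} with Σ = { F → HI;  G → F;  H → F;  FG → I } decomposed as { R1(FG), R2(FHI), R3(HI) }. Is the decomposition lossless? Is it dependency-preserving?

lossless and dependency-preserving

Lossless test (chase): Rows 1 and 2 agree on F; apply F→HI and equate their HI entries. Rows 1 and 3 agree on H; apply H→F and equate their F entries. Row 1 is now all distinguished symbols — the join is lossless.
Dependency preservation: FG → I is not contained in any single fragment, but the restricted closure of its left-hand side across the fragments still reaches the right-hand side; the remaining FDs each lie inside some fragment. All dependencies are preserved.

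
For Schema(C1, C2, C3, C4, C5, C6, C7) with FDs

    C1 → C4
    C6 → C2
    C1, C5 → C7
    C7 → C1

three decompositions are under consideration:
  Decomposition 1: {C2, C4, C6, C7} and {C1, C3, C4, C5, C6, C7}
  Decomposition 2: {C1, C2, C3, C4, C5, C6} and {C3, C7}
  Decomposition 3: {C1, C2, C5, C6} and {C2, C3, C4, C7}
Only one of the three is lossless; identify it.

Decomposition 1: common = {C4, C6, C7}, closure = {C1, C2, C4, C6, C7} → lossless.
Decomposition 2: common = {C3}, closure = {C3} → lossy.
Decomposition 3: common = {C2}, closure = {C2} → lossy.

Decomposition 1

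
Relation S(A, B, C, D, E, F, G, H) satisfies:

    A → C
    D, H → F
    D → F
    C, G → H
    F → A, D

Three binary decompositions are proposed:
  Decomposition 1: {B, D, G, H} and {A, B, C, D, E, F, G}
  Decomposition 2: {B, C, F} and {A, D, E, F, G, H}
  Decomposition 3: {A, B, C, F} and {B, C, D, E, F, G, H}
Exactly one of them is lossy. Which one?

Decomposition 1: common = {B, D, G}, closure = {A, B, C, D, F, G, H} → lossless.
Decomposition 2: common = {F}, closure = {A, C, D, F} → lossy.
Decomposition 3: common = {B, C, F}, closure = {A, B, C, D, F} → lossless.

Decomposition 2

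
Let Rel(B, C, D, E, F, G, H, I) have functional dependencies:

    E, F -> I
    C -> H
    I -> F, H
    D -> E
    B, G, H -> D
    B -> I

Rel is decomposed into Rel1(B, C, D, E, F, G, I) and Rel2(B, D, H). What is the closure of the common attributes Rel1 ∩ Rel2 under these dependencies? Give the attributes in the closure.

B, D, E, F, H, I

Rel1 ∩ Rel2 = {B, D}.
D → E applies, adding E
B → I applies, adding I
I → F, H applies, adding F, H
Closure: {B, D, E, F, H, I}.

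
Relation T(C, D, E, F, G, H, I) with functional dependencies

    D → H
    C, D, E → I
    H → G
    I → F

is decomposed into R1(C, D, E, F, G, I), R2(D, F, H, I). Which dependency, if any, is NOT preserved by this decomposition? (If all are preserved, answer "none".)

Check H → G: no single fragment contains all of {G, H}, and the restricted closure of {H} across the fragments never reaches {G}.
D → H is preserved.
C, D, E → I is preserved.
I → F is preserved.

H → G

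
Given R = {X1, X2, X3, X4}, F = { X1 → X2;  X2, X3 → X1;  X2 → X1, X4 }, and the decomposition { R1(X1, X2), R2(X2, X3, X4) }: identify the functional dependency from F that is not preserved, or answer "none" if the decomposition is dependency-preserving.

none

X1 → X2 lies within R1.
X2, X3 → X1: restricted closure across fragments reaches X1.
X2 → X1, X4: restricted closure across fragments reaches X1, X4.
Every dependency is enforceable on the fragments, so the decomposition is dependency-preserving.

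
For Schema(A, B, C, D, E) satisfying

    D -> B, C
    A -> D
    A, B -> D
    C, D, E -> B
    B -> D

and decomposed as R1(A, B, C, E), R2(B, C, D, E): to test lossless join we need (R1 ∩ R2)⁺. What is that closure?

R1 ∩ R2 = {B, C, E}.
B → D applies, adding D
Closure: {B, C, D, E}.

B, C, D, E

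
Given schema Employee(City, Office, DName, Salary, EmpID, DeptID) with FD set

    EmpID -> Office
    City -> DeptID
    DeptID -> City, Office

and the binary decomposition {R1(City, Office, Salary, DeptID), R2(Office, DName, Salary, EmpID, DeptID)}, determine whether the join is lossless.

Yes

Common attributes: R1 ∩ R2 = {Office, Salary, DeptID}.
Closure of {Office, Salary, DeptID}: DeptID → City, Office applies, adding City. So (Office, Salary, DeptID)⁺ = {City, Office, Salary, DeptID}.
This closure contains every attribute of R1, so R1 ∩ R2 → R1. The join is lossless.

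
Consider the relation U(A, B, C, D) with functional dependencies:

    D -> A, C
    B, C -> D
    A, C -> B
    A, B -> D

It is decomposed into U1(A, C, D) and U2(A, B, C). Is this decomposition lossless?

Common attributes: U1 ∩ U2 = {A, C}.
Closure of {A, C}: A, C → B applies, adding B; A, B → D applies, adding D. So (A, C)⁺ = {A, B, C, D}.
This closure contains every attribute of U1, so U1 ∩ U2 → U1. The join is lossless.

Yes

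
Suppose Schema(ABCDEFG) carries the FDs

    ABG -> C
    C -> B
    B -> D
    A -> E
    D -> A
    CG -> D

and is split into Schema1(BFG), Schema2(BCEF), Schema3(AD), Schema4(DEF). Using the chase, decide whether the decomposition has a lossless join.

Chase test. Columns are ABCDEFG; row i has aⱼ where attribute j ∈ Schemai, else bᵢⱼ.
Initial tableau (one row per fragment):
  row 1: b11 a2 b13 b14 b15 a6 a7
  row 2: b21 a2 a3 b24 a5 a6 b27
  row 3: a1 b32 b33 a4 b35 b36 b37
  row 4: b41 b42 b43 a4 a5 a6 b47
Rows 1 and 2 agree on B; apply B→D and equate their D entries.
Rows 1 and 2 agree on D; apply D→A and equate their A entries.
Rows 3 and 4 agree on D; apply D→A and equate their A entries.
Rows 1 and 2 agree on A; apply A→E and equate their E entries.
Rows 3 and 4 agree on A; apply A→E and equate their E entries.
No row becomes fully distinguished — the join is lossy.

No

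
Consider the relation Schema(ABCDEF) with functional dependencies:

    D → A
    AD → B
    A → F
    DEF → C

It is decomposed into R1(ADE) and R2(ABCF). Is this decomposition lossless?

Common attributes: R1 ∩ R2 = {A}.
Closure of {A}: A → F applies, adding F. So (A)⁺ = {AF}.
The closure contains neither all of R1 = {ADE} nor all of R2 = {ABCF}, so the common attributes are not a superkey of either fragment. The join is lossy.

No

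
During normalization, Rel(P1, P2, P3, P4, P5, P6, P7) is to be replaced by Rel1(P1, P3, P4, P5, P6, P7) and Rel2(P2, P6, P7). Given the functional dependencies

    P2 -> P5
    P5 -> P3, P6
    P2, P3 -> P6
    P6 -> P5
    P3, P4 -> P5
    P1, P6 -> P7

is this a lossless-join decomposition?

No

Common attributes: Rel1 ∩ Rel2 = {P6, P7}.
Closure of {P6, P7}: P6 → P5 applies, adding P5; P5 → P3, P6 applies, adding P3. So (P6, P7)⁺ = {P3, P5, P6, P7}.
The closure contains neither all of Rel1 = {P1, P3, P4, P5, P6, P7} nor all of Rel2 = {P2, P6, P7}, so the common attributes are not a superkey of either fragment. The join is lossy.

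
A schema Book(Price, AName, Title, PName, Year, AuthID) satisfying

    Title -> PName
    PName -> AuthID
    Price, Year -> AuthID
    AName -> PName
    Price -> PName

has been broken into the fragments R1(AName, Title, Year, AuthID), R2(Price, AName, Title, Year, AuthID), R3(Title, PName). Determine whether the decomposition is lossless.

Chase test. Columns are Price, AName, Title, PName, Year, AuthID; row i has aⱼ where attribute j ∈ Ri, else bᵢⱼ.
Initial tableau (one row per fragment):
  row 1: b11 a2 a3 b14 a5 a6
  row 2: a1 a2 a3 b24 a5 a6
  row 3: b31 b32 a3 a4 b35 b36
Rows 1 and 2 agree on Title; apply Title→PName and equate their PName entries.
Rows 1 and 3 agree on Title; apply Title→PName and equate their PName entries.
Rows 1 and 3 agree on PName; apply PName→AuthID and equate their AuthID entries.
Row 2 is now all distinguished symbols — the join is lossless.

Yes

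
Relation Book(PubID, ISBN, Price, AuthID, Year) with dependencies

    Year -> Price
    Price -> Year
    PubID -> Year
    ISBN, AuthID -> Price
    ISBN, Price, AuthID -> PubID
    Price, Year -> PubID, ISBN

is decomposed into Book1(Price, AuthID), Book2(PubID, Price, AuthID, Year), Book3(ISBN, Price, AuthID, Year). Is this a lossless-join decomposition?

Chase test. Columns are PubID, ISBN, Price, AuthID, Year; row i has aⱼ where attribute j ∈ Booki, else bᵢⱼ.
Initial tableau (one row per fragment):
  row 1: b11 b12 a3 a4 b15
  row 2: a1 b22 a3 a4 a5
  row 3: b31 a2 a3 a4 a5
Rows 1 and 2 agree on Price; apply Price→Year and equate their Year entries.
Rows 1 and 2 agree on Price, Year; apply Price, Year→PubID, ISBN and equate their PubID, ISBN entries.
Rows 1 and 3 agree on Price, Year; apply Price, Year→PubID, ISBN and equate their PubID, ISBN entries.
Row 1 is now all distinguished symbols — the join is lossless.

Yes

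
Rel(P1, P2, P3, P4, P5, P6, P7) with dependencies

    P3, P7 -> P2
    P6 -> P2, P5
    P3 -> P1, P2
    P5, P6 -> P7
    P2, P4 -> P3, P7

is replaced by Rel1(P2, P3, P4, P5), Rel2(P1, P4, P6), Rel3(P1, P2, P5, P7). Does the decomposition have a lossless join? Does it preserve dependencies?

Lossless test (chase): applying each FD to every pair of rows produces no changes in the tableau, so no row becomes fully distinguished — the join is lossy.
Dependency preservation: the restricted closure of {P6} across the fragments never reaches {P2, P5}, so P6 → P2, P5 cannot be enforced without a join — not preserved.

lossy and not dependency-preserving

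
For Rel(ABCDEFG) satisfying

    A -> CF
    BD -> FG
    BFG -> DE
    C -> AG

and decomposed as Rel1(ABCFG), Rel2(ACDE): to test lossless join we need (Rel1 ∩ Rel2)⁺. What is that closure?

ACFG

Rel1 ∩ Rel2 = {AC}.
A → CF applies, adding F
C → AG applies, adding G
Closure: {ACFG}.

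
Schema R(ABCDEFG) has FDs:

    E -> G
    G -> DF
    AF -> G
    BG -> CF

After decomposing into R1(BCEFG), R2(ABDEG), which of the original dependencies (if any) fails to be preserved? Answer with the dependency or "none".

Check AF → G: no single fragment contains all of {AFG}, and the restricted closure of {AF} across the fragments never reaches {G}.
E → G is preserved.
G → DF is preserved.
BG → CF is preserved.

AF -> G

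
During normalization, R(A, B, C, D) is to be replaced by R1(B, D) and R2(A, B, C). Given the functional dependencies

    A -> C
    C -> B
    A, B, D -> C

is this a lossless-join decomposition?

No

Common attributes: R1 ∩ R2 = {B}.
No dependency enlarges {B}, so (B)⁺ = {B}.
The closure contains neither all of R1 = {B, D} nor all of R2 = {A, B, C}, so the common attributes are not a superkey of either fragment. The join is lossy.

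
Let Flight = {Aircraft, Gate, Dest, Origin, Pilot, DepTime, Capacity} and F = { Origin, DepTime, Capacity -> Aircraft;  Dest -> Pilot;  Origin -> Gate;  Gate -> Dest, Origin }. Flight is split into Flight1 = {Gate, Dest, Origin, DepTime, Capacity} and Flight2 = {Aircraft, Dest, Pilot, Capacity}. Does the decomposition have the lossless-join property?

No

Common attributes: Flight1 ∩ Flight2 = {Dest, Capacity}.
Closure of {Dest, Capacity}: Dest → Pilot applies, adding Pilot. So (Dest, Capacity)⁺ = {Dest, Pilot, Capacity}.
The closure contains neither all of Flight1 = {Gate, Dest, Origin, DepTime, Capacity} nor all of Flight2 = {Aircraft, Dest, Pilot, Capacity}, so the common attributes are not a superkey of either fragment. The join is lossy.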